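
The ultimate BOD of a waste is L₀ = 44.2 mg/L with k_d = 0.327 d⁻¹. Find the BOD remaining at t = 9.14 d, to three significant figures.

L_t = L₀ e^(−k_d t) = 44.2 × e^(−0.327×9.14) = 44.2 × 0.05035 = 2.225 mg/L.

L ≈ 2.23 mg/L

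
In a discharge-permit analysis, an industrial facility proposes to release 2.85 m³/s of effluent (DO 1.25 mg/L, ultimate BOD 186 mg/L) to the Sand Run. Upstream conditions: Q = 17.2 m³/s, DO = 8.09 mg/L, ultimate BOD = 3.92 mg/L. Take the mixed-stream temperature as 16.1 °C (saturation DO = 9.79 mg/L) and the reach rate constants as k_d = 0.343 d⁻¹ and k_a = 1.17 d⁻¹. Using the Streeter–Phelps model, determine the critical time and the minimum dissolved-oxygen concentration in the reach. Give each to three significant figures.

Mixed DO = (17.2×8.09 + 2.85×1.25)/(17.2+2.85) = 142.7/20.05 = 7.118 mg/L.
Mixed L₀ = (17.2×3.92 + 2.85×186)/(20.05) = 597.5/20.05 = 29.80 mg/L.
Initial deficit D₀ = C_s − DO₀ = 9.79 − 7.118 = 2.672 mg/L.
t_c = (1/0.8270) ln[(1.17/0.343)(1 − 2.672×0.8270/(0.343×29.80))] = 1.209 × ln(2.674) = 1.189 d.
D_c = (0.343/1.17) × 29.80 × e^(−0.343×1.189) = 0.2932 × 29.80 × 0.6651 = 5.810 mg/L.
Minimum DO = 9.79 − 5.810 = 3.980 mg/L.

t_c ≈ 1.19 d; minimum DO ≈ 3.98 mg/L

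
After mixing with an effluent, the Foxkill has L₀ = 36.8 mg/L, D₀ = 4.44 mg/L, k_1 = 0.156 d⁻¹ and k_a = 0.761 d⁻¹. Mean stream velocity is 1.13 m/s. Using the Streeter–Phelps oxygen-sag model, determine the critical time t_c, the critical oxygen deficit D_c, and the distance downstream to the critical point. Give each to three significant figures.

t_c = [1/(k_a−k_1)] ln[(k_a/k_1)(1 − D₀(k_a−k_1)/(k_1 L₀))]
= [1/(0.761−0.156)] ln[(0.761/0.156)(1 − 4.44×0.6050/(0.156×36.8))]
= (1/0.6050) ln[4.878 × 0.5321] = 1.653 × ln(2.596) = 1.653 × 0.9538 = 1.577 d.
D_c = (k_1/k_a) L₀ e^(−k_1 t_c) = (0.156/0.761) × 36.8 × e^(−0.156×1.577) = 0.2050 × 36.8 × 0.7820 = 5.899 mg/L.
x_c = v t_c = 1.13 m/s × 1.577 d × 86400 s/d = 153900 m ≈ 154 km.

t_c ≈ 1.58 d; D_c ≈ 5.90 mg/L; x_c ≈ 154 km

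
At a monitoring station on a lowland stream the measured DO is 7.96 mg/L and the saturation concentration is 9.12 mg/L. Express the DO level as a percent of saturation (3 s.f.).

% saturation = C/C_s × 100 = 7.96/9.12 × 100 = 87.3 %.

87.3 % saturation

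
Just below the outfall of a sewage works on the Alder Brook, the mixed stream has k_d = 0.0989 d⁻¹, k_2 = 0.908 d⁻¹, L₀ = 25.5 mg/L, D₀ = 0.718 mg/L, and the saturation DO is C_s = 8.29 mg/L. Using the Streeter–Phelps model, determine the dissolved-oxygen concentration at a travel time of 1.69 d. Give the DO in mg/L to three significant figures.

k_d L₀/(k_2−k_d) = 0.0989×25.5/(0.908−0.0989) = 2.522/0.8091 = 3.117 mg/L.
e^(−k_d t) = e^(−0.0989×1.690) = 0.8461; e^(−k_2 t) = e^(−0.908×1.690) = 0.2156.
D = 3.117 × (0.8461 − 0.2156) + 0.718 × 0.2156 = 1.965 + 0.1548 = 2.120 mg/L.
DO = C_s − D = 8.29 − 2.120 = 6.170 mg/L.

DO ≈ 6.17 mg/L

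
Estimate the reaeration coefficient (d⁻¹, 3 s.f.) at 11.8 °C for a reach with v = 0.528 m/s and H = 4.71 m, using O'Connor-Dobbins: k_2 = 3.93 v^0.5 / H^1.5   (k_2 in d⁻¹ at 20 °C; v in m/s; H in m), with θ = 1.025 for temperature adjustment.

k_2 ≈ 0.228 d⁻¹

k_2(20) = 3.93 × 0.528^0.5 / 4.71^1.5 = 3.93 × 0.7266 / 10.22 = 0.2794 d⁻¹.
k_2(11.8) = 0.2794 × 1.025^(11.8−20) = 0.2794 × 0.8167 = 0.2282 d⁻¹.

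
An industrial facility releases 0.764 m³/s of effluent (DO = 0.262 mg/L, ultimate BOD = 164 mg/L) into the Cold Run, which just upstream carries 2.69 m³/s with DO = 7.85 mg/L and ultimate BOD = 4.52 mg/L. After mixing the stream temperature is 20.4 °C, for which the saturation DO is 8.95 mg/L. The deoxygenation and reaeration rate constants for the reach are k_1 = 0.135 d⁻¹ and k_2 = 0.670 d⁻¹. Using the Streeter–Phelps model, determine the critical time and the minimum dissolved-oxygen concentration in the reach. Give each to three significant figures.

t_c ≈ 2.39 d; minimum DO ≈ 3.14 mg/L

Mixed DO = (2.69×7.85 + 0.764×0.262)/(2.69+0.764) = 21.32/3.454 = 6.172 mg/L.
Mixed L₀ = (2.69×4.52 + 0.764×164)/(3.454) = 137.5/3.454 = 39.80 mg/L.
Initial deficit D₀ = C_s − DO₀ = 8.95 − 6.172 = 2.778 mg/L.
t_c = (1/0.5350) ln[(0.670/0.135)(1 − 2.778×0.5350/(0.135×39.80))] = 1.869 × ln(3.590) = 2.389 d.
D_c = (0.135/0.670) × 39.80 × e^(−0.135×2.389) = 0.2015 × 39.80 × 0.7243 = 5.808 mg/L.
Minimum DO = 8.95 − 5.808 = 3.142 mg/L.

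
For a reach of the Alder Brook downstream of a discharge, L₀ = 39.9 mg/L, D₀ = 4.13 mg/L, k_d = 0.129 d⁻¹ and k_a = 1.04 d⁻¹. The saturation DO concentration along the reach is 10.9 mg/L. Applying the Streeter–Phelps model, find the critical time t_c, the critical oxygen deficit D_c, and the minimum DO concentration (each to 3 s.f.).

With k_a/k_d = 8.062 and 1 − D₀(k_a−k_d)/(k_d L₀) = 0.2690,
t_c = ln(8.062 × 0.2690) / (1.04 − 0.129) = ln(2.169) / 0.9110 = 0.7742/0.9110 = 0.8498 d.
D_c = (k_d/k_a) L₀ e^(−k_d t_c) = (0.129/1.04) × 39.9 × e^(−0.129×0.8498) = 0.1240 × 39.9 × 0.8962 = 4.435 mg/L.
Minimum DO = C_s − D_c = 10.9 − 4.435 = 6.465 mg/L.

t_c ≈ 0.850 d; D_c ≈ 4.44 mg/L; min DO ≈ 6.46 mg/L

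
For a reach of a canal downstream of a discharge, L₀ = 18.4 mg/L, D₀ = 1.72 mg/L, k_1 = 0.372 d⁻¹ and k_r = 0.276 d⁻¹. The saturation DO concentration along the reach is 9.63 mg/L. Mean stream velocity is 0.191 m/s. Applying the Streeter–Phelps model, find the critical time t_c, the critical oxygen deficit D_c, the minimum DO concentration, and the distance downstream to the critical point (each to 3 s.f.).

At the critical point dD/dt = 0, so k_1 L₀ e^(−k_1 t) = k_r D. Substituting D(t) from the Streeter–Phelps equation and solving for t gives
t_c = ln[(k_r/k_1)(1 − D₀(k_r−k_1)/(k_1 L₀))] / (k_r−k_1).
Here k_r−k_1 = -0.09600 d⁻¹ and 1 − D₀(k_r−k_1)/(k_1 L₀) = 1 − 1.72×-0.09600/(0.372×18.4) = 1.024, so
t_c = ln(0.7419 × 1.024) / -0.09600 = -0.2747 / -0.09600 = 2.861 d.
D_c = (k_1/k_r) L₀ e^(−k_1 t_c) = (0.372/0.276) × 18.4 × e^(−0.372×2.861) = 1.348 × 18.4 × 0.3450 = 8.555 mg/L.
Minimum DO = C_s − D_c = 9.63 − 8.555 = 1.075 mg/L.
x_c = v t_c = 0.191 m/s × 2.861 d × 86400 s/d = 47210 m ≈ 47.2 km.

t_c ≈ 2.86 d; D_c ≈ 8.56 mg/L; min DO ≈ 1.07 mg/L; x_c ≈ 47.2 km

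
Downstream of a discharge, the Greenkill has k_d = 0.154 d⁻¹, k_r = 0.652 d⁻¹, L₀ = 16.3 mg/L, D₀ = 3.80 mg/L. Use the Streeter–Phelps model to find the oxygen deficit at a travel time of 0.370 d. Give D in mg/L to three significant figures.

D ≈ 3.79 mg/L

k_d L₀/(k_r−k_d) = 0.154×16.3/(0.652−0.154) = 2.510/0.4980 = 5.041 mg/L.
e^(−k_d t) = e^(−0.154×0.3700) = 0.9446; e^(−k_r t) = e^(−0.652×0.3700) = 0.7857.
D = 5.041 × (0.9446 − 0.7857) + 3.80 × 0.7857 = 0.8012 + 2.985 = 3.787 mg/L.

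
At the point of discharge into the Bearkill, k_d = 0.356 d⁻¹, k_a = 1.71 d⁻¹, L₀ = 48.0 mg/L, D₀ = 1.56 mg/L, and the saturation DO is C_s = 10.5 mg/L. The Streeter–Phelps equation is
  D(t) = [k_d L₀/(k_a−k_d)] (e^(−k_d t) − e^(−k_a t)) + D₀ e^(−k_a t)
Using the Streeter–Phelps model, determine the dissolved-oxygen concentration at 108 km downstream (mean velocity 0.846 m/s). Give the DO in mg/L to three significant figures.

DO ≈ 3.93 mg/L

Travel time t = x/v = 108 km / (0.846 m/s) = 108000 m / 0.846 m/s = 127700 s = 1.478 d.
k_d L₀/(k_a−k_d) = 0.356×48.0/(1.71−0.356) = 17.09/1.354 = 12.62 mg/L.
e^(−k_d t) = e^(−0.356×1.478) = 0.5910; e^(−k_a t) = e^(−1.71×1.478) = 0.07993.
D = 12.62 × (0.5910 − 0.07993) + 1.56 × 0.07993 = 6.449 + 0.1247 = 6.574 mg/L.
DO = C_s − D = 10.5 − 6.574 = 3.926 mg/L.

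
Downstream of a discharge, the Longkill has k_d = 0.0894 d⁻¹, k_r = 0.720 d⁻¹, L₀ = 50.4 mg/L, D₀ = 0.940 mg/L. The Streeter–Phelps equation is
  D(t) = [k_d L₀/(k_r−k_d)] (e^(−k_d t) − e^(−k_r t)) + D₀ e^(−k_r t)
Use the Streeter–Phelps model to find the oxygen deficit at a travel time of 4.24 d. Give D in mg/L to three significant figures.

k_d L₀/(k_r−k_d) = 0.0894×50.4/(0.720−0.0894) = 4.506/0.6306 = 7.145 mg/L.
e^(−k_d t) = e^(−0.0894×4.240) = 0.6845; e^(−k_r t) = e^(−0.720×4.240) = 0.04723.
D = 7.145 × (0.6845 − 0.04723) + 0.940 × 0.04723 = 4.553 + 0.04439 = 4.598 mg/L.

D ≈ 4.60 mg/L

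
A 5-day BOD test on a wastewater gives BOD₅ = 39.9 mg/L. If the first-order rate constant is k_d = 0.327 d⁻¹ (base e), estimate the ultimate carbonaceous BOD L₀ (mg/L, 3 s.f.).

BOD₅ = L₀(1 − e^(−5k_d)) ⇒ L₀ = BOD₅ / (1 − e^(−5×0.327))
= 39.9 / (1 − 0.1950) = 39.9 / 0.8050 = 49.56 mg/L.

L₀ ≈ 49.6 mg/L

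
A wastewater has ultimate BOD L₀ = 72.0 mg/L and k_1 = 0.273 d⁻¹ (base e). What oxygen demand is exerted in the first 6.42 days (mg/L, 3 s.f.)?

y ≈ 59.5 mg/L

y_t = L₀(1 − e^(−k_1 t)) = 72.0 × (1 − e^(−0.273×6.42))
= 72.0 × (1 − 0.1733) = 72.0 × 0.8267 = 59.52 mg/L.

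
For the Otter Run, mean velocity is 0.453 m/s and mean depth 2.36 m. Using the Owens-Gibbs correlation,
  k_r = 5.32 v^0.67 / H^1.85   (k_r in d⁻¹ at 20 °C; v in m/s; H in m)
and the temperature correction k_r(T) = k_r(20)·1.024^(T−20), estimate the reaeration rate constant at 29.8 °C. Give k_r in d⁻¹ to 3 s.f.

k_r(20) = 5.32 × 0.453^0.67 / 2.36^1.85 = 5.32 × 0.5883 / 4.897 = 0.6392 d⁻¹.
k_r(29.8) = 0.6392 × 1.024^(29.8−20) = 0.6392 × 1.262 = 0.8064 d⁻¹.

k_r ≈ 0.806 d⁻¹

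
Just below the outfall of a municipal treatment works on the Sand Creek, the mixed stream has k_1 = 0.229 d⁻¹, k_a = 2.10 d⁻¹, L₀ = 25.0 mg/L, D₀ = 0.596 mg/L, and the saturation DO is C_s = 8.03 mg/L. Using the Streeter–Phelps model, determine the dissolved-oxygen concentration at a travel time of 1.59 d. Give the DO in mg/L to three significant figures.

k_1 L₀/(k_a−k_1) = 0.229×25.0/(2.10−0.229) = 5.725/1.871 = 3.060 mg/L.
e^(−k_1 t) = e^(−0.229×1.590) = 0.6948; e^(−k_a t) = e^(−2.10×1.590) = 0.03547.
D = 3.060 × (0.6948 − 0.03547) + 0.596 × 0.03547 = 2.017 + 0.02114 = 2.039 mg/L.
DO = C_s − D = 8.03 − 2.039 = 5.991 mg/L.

DO ≈ 5.99 mg/L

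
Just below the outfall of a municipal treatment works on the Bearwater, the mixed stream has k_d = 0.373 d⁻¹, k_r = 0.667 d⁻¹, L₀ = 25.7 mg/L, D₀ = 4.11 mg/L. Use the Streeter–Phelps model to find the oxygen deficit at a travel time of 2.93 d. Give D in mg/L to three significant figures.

D ≈ 6.89 mg/L

k_d L₀/(k_r−k_d) = 0.373×25.7/(0.667−0.373) = 9.586/0.2940 = 32.61 mg/L.
e^(−k_d t) = e^(−0.373×2.930) = 0.3352; e^(−k_r t) = e^(−0.667×2.930) = 0.1417.
D = 32.61 × (0.3352 − 0.1417) + 4.11 × 0.1417 = 6.312 + 0.5822 = 6.894 mg/L.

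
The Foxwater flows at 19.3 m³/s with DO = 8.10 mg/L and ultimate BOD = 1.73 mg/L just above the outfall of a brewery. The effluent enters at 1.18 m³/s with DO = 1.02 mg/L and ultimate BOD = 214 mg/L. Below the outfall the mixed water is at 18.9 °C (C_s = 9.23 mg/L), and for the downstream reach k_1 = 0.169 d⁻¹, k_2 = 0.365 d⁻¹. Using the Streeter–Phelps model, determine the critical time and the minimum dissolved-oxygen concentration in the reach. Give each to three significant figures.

Mixed DO = (19.3×8.10 + 1.18×1.02)/(19.3+1.18) = 157.5/20.48 = 7.692 mg/L.
Mixed L₀ = (19.3×1.73 + 1.18×214)/(20.48) = 285.9/20.48 = 13.96 mg/L.
Initial deficit D₀ = C_s − DO₀ = 9.23 − 7.692 = 1.538 mg/L.
t_c = (1/0.1960) ln[(0.365/0.169)(1 − 1.538×0.1960/(0.169×13.96))] = 5.102 × ln(1.884) = 3.231 d.
D_c = (0.169/0.365) × 13.96 × e^(−0.169×3.231) = 0.4630 × 13.96 × 0.5792 = 3.744 mg/L.
Minimum DO = 9.23 − 3.744 = 5.486 mg/L.

t_c ≈ 3.23 d; minimum DO ≈ 5.49 mg/L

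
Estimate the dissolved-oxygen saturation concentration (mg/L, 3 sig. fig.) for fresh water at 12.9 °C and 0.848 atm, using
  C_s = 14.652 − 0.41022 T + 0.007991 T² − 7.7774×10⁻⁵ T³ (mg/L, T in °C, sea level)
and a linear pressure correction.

At sea level: C_s = 14.652 − 0.41022×12.9 + 0.007991×12.9² − 7.7774×10⁻⁵×12.9³ = 10.52 mg/L.
Pressure correction: C_s' = 10.52 × 0.848 = 8.923 mg/L.

C_s ≈ 8.92 mg/L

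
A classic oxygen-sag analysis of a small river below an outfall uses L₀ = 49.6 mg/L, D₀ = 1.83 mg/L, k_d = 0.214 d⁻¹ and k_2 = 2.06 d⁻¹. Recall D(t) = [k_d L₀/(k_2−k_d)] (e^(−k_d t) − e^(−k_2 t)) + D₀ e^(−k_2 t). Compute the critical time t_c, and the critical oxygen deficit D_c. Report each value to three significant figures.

t_c ≈ 1.02 d; D_c ≈ 4.14 mg/L

With k_2/k_d = 9.626 and 1 − D₀(k_2−k_d)/(k_d L₀) = 0.6817,
t_c = ln(9.626 × 0.6817) / (2.06 − 0.214) = ln(6.563) / 1.846 = 1.881/1.846 = 1.019 d.
D_c = (k_d/k_2) L₀ e^(−k_d t_c) = (0.214/2.06) × 49.6 × e^(−0.214×1.019) = 0.1039 × 49.6 × 0.8040 = 4.143 mg/L.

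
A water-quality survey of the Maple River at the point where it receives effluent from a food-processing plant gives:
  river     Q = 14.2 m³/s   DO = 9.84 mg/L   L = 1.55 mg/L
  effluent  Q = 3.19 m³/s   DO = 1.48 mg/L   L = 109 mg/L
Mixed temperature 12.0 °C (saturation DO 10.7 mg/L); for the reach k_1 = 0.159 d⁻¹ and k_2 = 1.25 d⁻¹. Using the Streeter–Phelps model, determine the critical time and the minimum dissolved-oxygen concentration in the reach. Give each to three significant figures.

Mixed DO = (14.2×9.84 + 3.19×1.48)/(14.2+3.19) = 144.4/17.39 = 8.306 mg/L.
Mixed L₀ = (14.2×1.55 + 3.19×109)/(17.39) = 369.7/17.39 = 21.26 mg/L.
Initial deficit D₀ = C_s − DO₀ = 10.7 − 8.306 = 2.394 mg/L.
t_c = (1/1.091) ln[(1.25/0.159)(1 − 2.394×1.091/(0.159×21.26))] = 0.9166 × ln(1.789) = 0.5329 d.
D_c = (0.159/1.25) × 21.26 × e^(−0.159×0.5329) = 0.1272 × 21.26 × 0.9188 = 2.485 mg/L.
Minimum DO = 10.7 − 2.485 = 8.215 mg/L.

t_c ≈ 0.533 d; minimum DO ≈ 8.22 mg/L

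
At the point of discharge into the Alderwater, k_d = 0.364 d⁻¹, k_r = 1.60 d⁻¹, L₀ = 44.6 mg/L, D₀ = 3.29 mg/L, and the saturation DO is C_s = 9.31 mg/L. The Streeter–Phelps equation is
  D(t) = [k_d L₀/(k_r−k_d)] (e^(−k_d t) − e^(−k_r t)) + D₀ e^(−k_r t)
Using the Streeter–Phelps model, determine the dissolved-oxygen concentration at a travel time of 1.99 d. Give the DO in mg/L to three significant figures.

DO ≈ 3.35 mg/L

k_d L₀/(k_r−k_d) = 0.364×44.6/(1.60−0.364) = 16.23/1.236 = 13.13 mg/L.
e^(−k_d t) = e^(−0.364×1.990) = 0.4846; e^(−k_r t) = e^(−1.60×1.990) = 0.04142.
D = 13.13 × (0.4846 − 0.04142) + 3.29 × 0.04142 = 5.821 + 0.1363 = 5.958 mg/L.
DO = C_s − D = 9.31 − 5.958 = 3.352 mg/L.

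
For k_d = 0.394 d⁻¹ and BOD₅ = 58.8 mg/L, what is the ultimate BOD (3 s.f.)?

BOD₅ = L₀(1 − e^(−5k_d)) ⇒ L₀ = BOD₅ / (1 − e^(−5×0.394))
= 58.8 / (1 − 0.1395) = 58.8 / 0.8605 = 68.33 mg/L.

L₀ ≈ 68.3 mg/L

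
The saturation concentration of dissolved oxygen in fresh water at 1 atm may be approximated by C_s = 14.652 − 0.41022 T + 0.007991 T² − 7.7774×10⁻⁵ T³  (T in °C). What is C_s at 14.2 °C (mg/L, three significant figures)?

C_s ≈ 10.2 mg/L

C_s = 14.652 − 0.41022×14.2 + 0.007991×14.2² − 7.7774×10⁻⁵×14.2³ = 10.22 mg/L.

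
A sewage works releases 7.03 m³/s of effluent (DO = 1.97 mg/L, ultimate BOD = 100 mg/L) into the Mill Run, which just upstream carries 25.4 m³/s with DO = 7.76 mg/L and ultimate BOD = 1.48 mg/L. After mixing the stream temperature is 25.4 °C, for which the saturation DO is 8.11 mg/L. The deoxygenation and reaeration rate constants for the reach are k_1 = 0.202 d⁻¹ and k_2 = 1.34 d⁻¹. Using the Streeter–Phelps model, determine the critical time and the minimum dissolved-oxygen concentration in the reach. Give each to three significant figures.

Mixed DO = (25.4×7.76 + 7.03×1.97)/(25.4+7.03) = 211.0/32.43 = 6.505 mg/L.
Mixed L₀ = (25.4×1.48 + 7.03×100)/(32.43) = 740.6/32.43 = 22.84 mg/L.
Initial deficit D₀ = C_s − DO₀ = 8.11 − 6.505 = 1.605 mg/L.
t_c = (1/1.138) ln[(1.34/0.202)(1 − 1.605×1.138/(0.202×22.84))] = 0.8787 × ln(4.007) = 1.220 d.
D_c = (0.202/1.34) × 22.84 × e^(−0.202×1.220) = 0.1507 × 22.84 × 0.7816 = 2.691 mg/L.
Minimum DO = 8.11 − 2.691 = 5.419 mg/L.

t_c ≈ 1.22 d; minimum DO ≈ 5.42 mg/L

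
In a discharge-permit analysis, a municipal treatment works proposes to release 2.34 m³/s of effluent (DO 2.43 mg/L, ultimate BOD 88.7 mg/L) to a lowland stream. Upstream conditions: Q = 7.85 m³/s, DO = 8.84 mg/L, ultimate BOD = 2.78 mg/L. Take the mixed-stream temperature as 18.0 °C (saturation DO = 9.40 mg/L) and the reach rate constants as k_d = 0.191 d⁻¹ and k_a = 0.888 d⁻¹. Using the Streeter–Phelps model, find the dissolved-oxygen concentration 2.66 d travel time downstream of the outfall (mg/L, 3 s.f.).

Mixed DO = (7.85×8.84 + 2.34×2.43)/(7.85+2.34) = 75.08/10.19 = 7.368 mg/L.
Mixed L₀ = (7.85×2.78 + 2.34×88.7)/(10.19) = 229.4/10.19 = 22.51 mg/L.
Initial deficit D₀ = C_s − DO₀ = 9.40 − 7.368 = 2.032 mg/L.
D(2.66) = [0.191×22.51/(0.888−0.191)](e^(−0.191×2.66) − e^(−0.888×2.66)) + 2.032 e^(−0.888×2.66)
= 6.169 × (0.6017 − 0.09422) + 2.032 × 0.09422 = 3.322 mg/L.
DO = 9.40 − 3.322 = 6.078 mg/L.

DO ≈ 6.08 mg/L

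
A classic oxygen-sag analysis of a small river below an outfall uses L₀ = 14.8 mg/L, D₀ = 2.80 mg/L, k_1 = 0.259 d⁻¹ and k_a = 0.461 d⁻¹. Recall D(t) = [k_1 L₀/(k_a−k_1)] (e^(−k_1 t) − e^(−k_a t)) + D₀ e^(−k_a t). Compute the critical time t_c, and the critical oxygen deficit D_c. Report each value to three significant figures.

t_c = [1/(k_a−k_1)] ln[(k_a/k_1)(1 − D₀(k_a−k_1)/(k_1 L₀))]
= [1/(0.461−0.259)] ln[(0.461/0.259)(1 − 2.80×0.2020/(0.259×14.8))]
= (1/0.2020) ln[1.780 × 0.8524] = 4.950 × ln(1.517) = 4.950 × 0.4169 = 2.064 d.
L(t_c) = L₀ e^(−k_1 t_c) = 14.8 × 0.5859 = 8.672 mg/L, and at the critical point k_a D_c = k_1 L, so D_c = (0.259/0.461) × 8.672 = 4.872 mg/L.

t_c ≈ 2.06 d; D_c ≈ 4.87 mg/L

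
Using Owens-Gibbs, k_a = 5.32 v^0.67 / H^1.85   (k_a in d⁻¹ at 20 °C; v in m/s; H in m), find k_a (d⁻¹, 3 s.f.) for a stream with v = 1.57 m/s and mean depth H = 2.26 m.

k_a ≈ 1.59 d⁻¹

k_a = 5.32 × 1.57^0.67 / 2.26^1.85 = 5.32 × 1.353 / 4.520 = 1.592 d⁻¹.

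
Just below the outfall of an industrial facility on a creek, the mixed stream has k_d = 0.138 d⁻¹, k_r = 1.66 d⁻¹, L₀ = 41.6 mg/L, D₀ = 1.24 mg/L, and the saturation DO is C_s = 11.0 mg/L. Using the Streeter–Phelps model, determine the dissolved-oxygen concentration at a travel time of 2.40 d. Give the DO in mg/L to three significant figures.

DO ≈ 8.34 mg/L

k_d L₀/(k_r−k_d) = 0.138×41.6/(1.66−0.138) = 5.741/1.522 = 3.772 mg/L.
e^(−k_d t) = e^(−0.138×2.400) = 0.7181; e^(−k_r t) = e^(−1.66×2.400) = 0.01861.
D = 3.772 × (0.7181 − 0.01861) + 1.24 × 0.01861 = 2.638 + 0.02308 = 2.661 mg/L.
DO = C_s − D = 11.0 − 2.661 = 8.339 mg/L.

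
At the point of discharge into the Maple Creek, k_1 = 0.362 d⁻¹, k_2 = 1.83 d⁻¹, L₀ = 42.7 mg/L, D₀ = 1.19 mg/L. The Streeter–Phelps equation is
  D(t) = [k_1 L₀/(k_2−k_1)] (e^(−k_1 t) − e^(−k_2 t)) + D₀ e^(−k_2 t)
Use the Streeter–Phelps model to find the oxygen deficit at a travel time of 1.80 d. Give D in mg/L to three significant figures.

D ≈ 5.14 mg/L

k_1 L₀/(k_2−k_1) = 0.362×42.7/(1.83−0.362) = 15.46/1.468 = 10.53 mg/L.
e^(−k_1 t) = e^(−0.362×1.800) = 0.5212; e^(−k_2 t) = e^(−1.83×1.800) = 0.03711.
D = 10.53 × (0.5212 − 0.03711) + 1.19 × 0.03711 = 5.097 + 0.04416 = 5.142 mg/L.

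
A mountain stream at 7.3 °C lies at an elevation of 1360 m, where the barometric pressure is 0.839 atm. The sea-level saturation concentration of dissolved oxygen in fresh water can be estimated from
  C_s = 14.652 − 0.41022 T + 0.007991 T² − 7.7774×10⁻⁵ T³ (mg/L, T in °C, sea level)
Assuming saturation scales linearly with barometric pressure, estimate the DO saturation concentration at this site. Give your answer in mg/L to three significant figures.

At sea level: C_s = 14.652 − 0.41022×7.3 + 0.007991×7.3² − 7.7774×10⁻⁵×7.3³ = 12.05 mg/L.
Pressure correction: C_s' = 12.05 × 0.839 = 10.11 mg/L.

C_s ≈ 10.1 mg/L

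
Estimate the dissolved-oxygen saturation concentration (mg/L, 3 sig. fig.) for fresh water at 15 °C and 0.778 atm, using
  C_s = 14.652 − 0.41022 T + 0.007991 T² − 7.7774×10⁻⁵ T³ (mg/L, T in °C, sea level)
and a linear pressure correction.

At sea level: C_s = 14.652 − 0.41022×15 + 0.007991×15² − 7.7774×10⁻⁵×15³ = 10.03 mg/L.
Pressure correction: C_s' = 10.03 × 0.778 = 7.807 mg/L.

C_s ≈ 7.81 mg/L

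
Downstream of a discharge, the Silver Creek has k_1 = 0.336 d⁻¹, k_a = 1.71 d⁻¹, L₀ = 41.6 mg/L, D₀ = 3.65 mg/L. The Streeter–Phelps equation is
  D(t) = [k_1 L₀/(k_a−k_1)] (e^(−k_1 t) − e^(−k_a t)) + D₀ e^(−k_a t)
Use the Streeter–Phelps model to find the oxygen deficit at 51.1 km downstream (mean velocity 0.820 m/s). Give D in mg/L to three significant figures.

D ≈ 6.08 mg/L

Travel time t = x/v = 51.1 km / (0.820 m/s) = 51100 m / 0.820 m/s = 62320 s = 0.7213 d.
k_1 L₀/(k_a−k_1) = 0.336×41.6/(1.71−0.336) = 13.98/1.374 = 10.17 mg/L.
e^(−k_1 t) = e^(−0.336×0.7213) = 0.7848; e^(−k_a t) = e^(−1.71×0.7213) = 0.2913.
D = 10.17 × (0.7848 − 0.2913) + 3.65 × 0.2913 = 5.020 + 1.063 = 6.083 mg/L.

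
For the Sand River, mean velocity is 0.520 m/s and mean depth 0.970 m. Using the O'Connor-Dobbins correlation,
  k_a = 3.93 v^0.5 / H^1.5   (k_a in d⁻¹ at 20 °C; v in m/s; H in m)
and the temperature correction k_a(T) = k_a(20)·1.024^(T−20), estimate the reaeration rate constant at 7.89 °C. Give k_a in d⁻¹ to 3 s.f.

k_a(20) = 3.93 × 0.520^0.5 / 0.970^1.5 = 3.93 × 0.7211 / 0.9553 = 2.966 d⁻¹.
k_a(7.89) = 2.966 × 1.024^(7.89−20) = 2.966 × 0.7504 = 2.226 d⁻¹.

k_a ≈ 2.23 d⁻¹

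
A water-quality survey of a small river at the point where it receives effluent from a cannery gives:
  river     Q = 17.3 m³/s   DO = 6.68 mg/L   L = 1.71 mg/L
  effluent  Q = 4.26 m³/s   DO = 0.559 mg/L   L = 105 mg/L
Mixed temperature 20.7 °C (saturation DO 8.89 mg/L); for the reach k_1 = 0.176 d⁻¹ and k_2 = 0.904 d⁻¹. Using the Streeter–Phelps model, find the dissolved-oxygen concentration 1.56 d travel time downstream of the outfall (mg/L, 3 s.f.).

Mixed DO = (17.3×6.68 + 4.26×0.559)/(17.3+4.26) = 117.9/21.56 = 5.471 mg/L.
Mixed L₀ = (17.3×1.71 + 4.26×105)/(21.56) = 476.9/21.56 = 22.12 mg/L.
Initial deficit D₀ = C_s − DO₀ = 8.89 − 5.471 = 3.419 mg/L.
D(1.56) = [0.176×22.12/(0.904−0.176)](e^(−0.176×1.56) − e^(−0.904×1.56)) + 3.419 e^(−0.904×1.56)
= 5.347 × (0.7599 − 0.2441) + 3.419 × 0.2441 = 3.593 mg/L.
DO = 8.89 − 3.593 = 5.297 mg/L.

DO ≈ 5.30 mg/L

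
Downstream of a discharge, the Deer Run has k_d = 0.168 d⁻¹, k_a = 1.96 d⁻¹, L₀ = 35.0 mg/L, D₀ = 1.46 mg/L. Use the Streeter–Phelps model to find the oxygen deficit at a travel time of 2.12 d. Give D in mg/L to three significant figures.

D ≈ 2.27 mg/L

k_d L₀/(k_a−k_d) = 0.168×35.0/(1.96−0.168) = 5.880/1.792 = 3.281 mg/L.
e^(−k_d t) = e^(−0.168×2.120) = 0.7004; e^(−k_a t) = e^(−1.96×2.120) = 0.01568.
D = 3.281 × (0.7004 − 0.01568) + 1.46 × 0.01568 = 2.247 + 0.02290 = 2.269 mg/L.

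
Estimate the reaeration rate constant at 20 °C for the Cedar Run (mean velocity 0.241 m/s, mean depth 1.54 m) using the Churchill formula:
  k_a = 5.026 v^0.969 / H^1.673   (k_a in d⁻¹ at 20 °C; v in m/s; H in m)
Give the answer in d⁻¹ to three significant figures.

k_a = 5.026 × 0.241^0.969 / 1.54^1.673 = 5.026 × 0.2519 / 2.059 = 0.6147 d⁻¹.

k_a ≈ 0.615 d⁻¹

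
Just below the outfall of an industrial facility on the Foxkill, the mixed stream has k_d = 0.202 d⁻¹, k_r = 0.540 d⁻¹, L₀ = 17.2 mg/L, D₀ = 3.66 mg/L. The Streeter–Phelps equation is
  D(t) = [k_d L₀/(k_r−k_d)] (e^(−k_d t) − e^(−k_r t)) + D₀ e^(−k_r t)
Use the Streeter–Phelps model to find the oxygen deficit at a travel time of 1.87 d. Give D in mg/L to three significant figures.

D ≈ 4.63 mg/L

k_d L₀/(k_r−k_d) = 0.202×17.2/(0.540−0.202) = 3.474/0.3380 = 10.28 mg/L.
e^(−k_d t) = e^(−0.202×1.870) = 0.6854; e^(−k_r t) = e^(−0.540×1.870) = 0.3643.
D = 10.28 × (0.6854 − 0.3643) + 3.66 × 0.3643 = 3.301 + 1.333 = 4.634 mg/L.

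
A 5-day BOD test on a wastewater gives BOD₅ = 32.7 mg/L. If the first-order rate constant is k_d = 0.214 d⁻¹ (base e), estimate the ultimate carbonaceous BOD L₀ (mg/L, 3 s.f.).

BOD₅ = L₀(1 − e^(−5k_d)) ⇒ L₀ = BOD₅ / (1 − e^(−5×0.214))
= 32.7 / (1 − 0.3430) = 32.7 / 0.6570 = 49.77 mg/L.

L₀ ≈ 49.8 mg/L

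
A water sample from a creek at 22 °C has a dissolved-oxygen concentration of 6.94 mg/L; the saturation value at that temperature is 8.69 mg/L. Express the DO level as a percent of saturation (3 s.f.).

79.9 % saturation

% saturation = C/C_s × 100 = 6.94/8.69 × 100 = 79.9 %.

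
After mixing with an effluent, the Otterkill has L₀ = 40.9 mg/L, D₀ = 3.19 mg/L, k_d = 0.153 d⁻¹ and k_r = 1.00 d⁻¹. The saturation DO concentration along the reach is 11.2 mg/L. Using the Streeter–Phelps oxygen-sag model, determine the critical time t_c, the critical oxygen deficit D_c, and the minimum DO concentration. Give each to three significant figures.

At the critical point dD/dt = 0, so k_d L₀ e^(−k_d t) = k_r D. Substituting D(t) from the Streeter–Phelps equation and solving for t gives
t_c = ln[(k_r/k_d)(1 − D₀(k_r−k_d)/(k_d L₀))] / (k_r−k_d).
Here k_r−k_d = 0.8470 d⁻¹ and 1 − D₀(k_r−k_d)/(k_d L₀) = 1 − 3.19×0.8470/(0.153×40.9) = 0.5682, so
t_c = ln(6.536 × 0.5682) / 0.8470 = 1.312 / 0.8470 = 1.549 d.
L(t_c) = L₀ e^(−k_d t_c) = 40.9 × 0.7890 = 32.27 mg/L, and at the critical point k_r D_c = k_d L, so D_c = (0.153/1.00) × 32.27 = 4.937 mg/L.
Minimum DO = C_s − D_c = 11.2 − 4.937 = 6.263 mg/L.

t_c ≈ 1.55 d; D_c ≈ 4.94 mg/L; min DO ≈ 6.26 mg/L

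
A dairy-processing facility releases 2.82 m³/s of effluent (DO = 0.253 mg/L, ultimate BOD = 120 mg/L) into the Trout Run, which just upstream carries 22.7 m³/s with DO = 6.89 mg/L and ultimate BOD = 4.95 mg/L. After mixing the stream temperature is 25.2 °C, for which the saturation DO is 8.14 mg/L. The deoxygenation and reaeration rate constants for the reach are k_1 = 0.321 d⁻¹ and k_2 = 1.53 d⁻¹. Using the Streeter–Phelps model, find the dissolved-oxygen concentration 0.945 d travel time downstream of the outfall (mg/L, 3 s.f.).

DO ≈ 5.31 mg/L

Mixed DO = (22.7×6.89 + 2.82×0.253)/(22.7+2.82) = 157.1/25.52 = 6.157 mg/L.
Mixed L₀ = (22.7×4.95 + 2.82×120)/(25.52) = 450.8/25.52 = 17.66 mg/L.
Initial deficit D₀ = C_s − DO₀ = 8.14 − 6.157 = 1.983 mg/L.
D(0.945) = [0.321×17.66/(1.53−0.321)](e^(−0.321×0.945) − e^(−1.53×0.945)) + 1.983 e^(−1.53×0.945)
= 4.690 × (0.7383 − 0.2355) + 1.983 × 0.2355 = 2.825 mg/L.
DO = 8.14 − 2.825 = 5.315 mg/L.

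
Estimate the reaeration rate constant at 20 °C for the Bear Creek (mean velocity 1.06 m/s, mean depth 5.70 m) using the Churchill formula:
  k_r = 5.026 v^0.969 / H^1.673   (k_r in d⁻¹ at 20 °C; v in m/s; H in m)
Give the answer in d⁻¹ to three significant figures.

k_r ≈ 0.289 d⁻¹

k_r = 5.026 × 1.06^0.969 / 5.70^1.673 = 5.026 × 1.058 / 18.39 = 0.2892 d⁻¹.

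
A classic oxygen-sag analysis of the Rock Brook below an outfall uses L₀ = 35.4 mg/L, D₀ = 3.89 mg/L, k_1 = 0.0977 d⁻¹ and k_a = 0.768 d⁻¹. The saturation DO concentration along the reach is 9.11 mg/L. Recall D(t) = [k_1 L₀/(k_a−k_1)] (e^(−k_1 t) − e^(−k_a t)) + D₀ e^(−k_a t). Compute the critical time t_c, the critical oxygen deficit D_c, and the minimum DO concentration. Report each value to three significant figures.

t_c ≈ 0.984 d; D_c ≈ 4.09 mg/L; min DO ≈ 5.02 mg/L

t_c = [1/(k_a−k_1)] ln[(k_a/k_1)(1 − D₀(k_a−k_1)/(k_1 L₀))]
= [1/(0.768−0.0977)] ln[(0.768/0.0977)(1 − 3.89×0.6703/(0.0977×35.4))]
= (1/0.6703) ln[7.861 × 0.2461] = 1.492 × ln(1.934) = 1.492 × 0.6598 = 0.9844 d.
L(t_c) = L₀ e^(−k_1 t_c) = 35.4 × 0.9083 = 32.15 mg/L, and at the critical point k_a D_c = k_1 L, so D_c = (0.0977/0.768) × 32.15 = 4.090 mg/L.
Minimum DO = C_s − D_c = 9.11 − 4.090 = 5.020 mg/L.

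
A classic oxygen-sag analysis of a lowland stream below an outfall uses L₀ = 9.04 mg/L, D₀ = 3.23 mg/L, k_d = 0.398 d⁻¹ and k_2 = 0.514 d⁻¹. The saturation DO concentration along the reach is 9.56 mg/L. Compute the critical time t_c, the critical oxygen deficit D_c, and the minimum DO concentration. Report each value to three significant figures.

t_c = [1/(k_2−k_d)] ln[(k_2/k_d)(1 − D₀(k_2−k_d)/(k_d L₀))]
= [1/(0.514−0.398)] ln[(0.514/0.398)(1 − 3.23×0.1160/(0.398×9.04))]
= (1/0.1160) ln[1.291 × 0.8959] = 8.621 × ln(1.157) = 8.621 × 0.1458 = 1.257 d.
D_c = (k_d/k_2) L₀ e^(−k_d t_c) = (0.398/0.514) × 9.04 × e^(−0.398×1.257) = 0.7743 × 9.04 × 0.6064 = 4.245 mg/L.
Minimum DO = C_s − D_c = 9.56 − 4.245 = 5.315 mg/L.

t_c ≈ 1.26 d; D_c ≈ 4.24 mg/L; min DO ≈ 5.32 mg/L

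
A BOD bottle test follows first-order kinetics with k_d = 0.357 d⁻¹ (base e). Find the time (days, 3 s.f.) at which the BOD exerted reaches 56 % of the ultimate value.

y/L₀ = 1 − e^(−k_d t) = 0.56 ⇒ e^(−k_d t) = 0.440
t = −ln(0.440) / 0.357 = 0.8210 / 0.357 = 2.300 d.

t ≈ 2.30 d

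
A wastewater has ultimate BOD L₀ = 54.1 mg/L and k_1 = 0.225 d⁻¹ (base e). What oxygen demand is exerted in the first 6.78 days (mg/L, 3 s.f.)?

y_t = L₀(1 − e^(−k_1 t)) = 54.1 × (1 − e^(−0.225×6.78))
= 54.1 × (1 − 0.2175) = 54.1 × 0.7825 = 42.33 mg/L.

y ≈ 42.3 mg/L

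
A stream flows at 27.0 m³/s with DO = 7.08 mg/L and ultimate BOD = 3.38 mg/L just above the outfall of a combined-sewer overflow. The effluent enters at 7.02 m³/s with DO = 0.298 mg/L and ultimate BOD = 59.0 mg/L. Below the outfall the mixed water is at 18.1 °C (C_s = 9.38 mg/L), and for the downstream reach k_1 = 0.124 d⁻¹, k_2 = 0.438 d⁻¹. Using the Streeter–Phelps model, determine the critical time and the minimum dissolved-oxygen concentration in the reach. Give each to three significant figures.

t_c ≈ 0.848 d; minimum DO ≈ 5.59 mg/L

Mixed DO = (27.0×7.08 + 7.02×0.298)/(27.0+7.02) = 193.3/34.02 = 5.681 mg/L.
Mixed L₀ = (27.0×3.38 + 7.02×59.0)/(34.02) = 505.4/34.02 = 14.86 mg/L.
Initial deficit D₀ = C_s − DO₀ = 9.38 − 5.681 = 3.699 mg/L.
t_c = (1/0.3140) ln[(0.438/0.124)(1 − 3.699×0.3140/(0.124×14.86))] = 3.185 × ln(1.305) = 0.8479 d.
D_c = (0.124/0.438) × 14.86 × e^(−0.124×0.8479) = 0.2831 × 14.86 × 0.9002 = 3.786 mg/L.
Minimum DO = 9.38 − 3.786 = 5.594 mg/L.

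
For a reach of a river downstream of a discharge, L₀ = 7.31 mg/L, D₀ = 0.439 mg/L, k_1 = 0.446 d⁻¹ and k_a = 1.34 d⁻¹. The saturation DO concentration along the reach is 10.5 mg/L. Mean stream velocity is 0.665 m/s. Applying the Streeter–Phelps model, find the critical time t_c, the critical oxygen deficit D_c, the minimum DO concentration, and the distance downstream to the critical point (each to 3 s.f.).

t_c = [1/(k_a−k_1)] ln[(k_a/k_1)(1 − D₀(k_a−k_1)/(k_1 L₀))]
= [1/(1.34−0.446)] ln[(1.34/0.446)(1 − 0.439×0.8940/(0.446×7.31))]
= (1/0.8940) ln[3.004 × 0.8796] = 1.119 × ln(2.643) = 1.119 × 0.9718 = 1.087 d.
L(t_c) = L₀ e^(−k_1 t_c) = 7.31 × 0.6158 = 4.501 mg/L, and at the critical point k_a D_c = k_1 L, so D_c = (0.446/1.34) × 4.501 = 1.498 mg/L.
Minimum DO = C_s − D_c = 10.5 − 1.498 = 9.002 mg/L.
x_c = v t_c = 0.665 m/s × 1.087 d × 86400 s/d = 62460 m ≈ 62.5 km.

t_c ≈ 1.09 d; D_c ≈ 1.50 mg/L; min DO ≈ 9.00 mg/L; x_c ≈ 62.5 km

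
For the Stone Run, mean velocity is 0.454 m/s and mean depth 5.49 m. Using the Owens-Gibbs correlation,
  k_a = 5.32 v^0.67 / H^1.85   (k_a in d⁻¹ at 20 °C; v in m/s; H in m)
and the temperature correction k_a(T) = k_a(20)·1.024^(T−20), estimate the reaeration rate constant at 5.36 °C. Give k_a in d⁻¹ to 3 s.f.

k_a(20) = 5.32 × 0.454^0.67 / 5.49^1.85 = 5.32 × 0.5892 / 23.35 = 0.1343 d⁻¹.
k_a(5.36) = 0.1343 × 1.024^(5.36−20) = 0.1343 × 0.7067 = 0.09487 d⁻¹.

k_a ≈ 0.0949 d⁻¹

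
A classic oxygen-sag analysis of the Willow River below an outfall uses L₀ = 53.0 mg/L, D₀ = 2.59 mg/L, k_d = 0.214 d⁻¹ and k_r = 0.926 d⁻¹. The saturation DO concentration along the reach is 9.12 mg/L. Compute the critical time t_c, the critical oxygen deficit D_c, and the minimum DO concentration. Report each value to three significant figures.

t_c ≈ 1.81 d; D_c ≈ 8.32 mg/L; min DO ≈ 0.802 mg/L

With k_r/k_d = 4.327 and 1 − D₀(k_r−k_d)/(k_d L₀) = 0.8374,
t_c = ln(4.327 × 0.8374) / (0.926 − 0.214) = ln(3.624) / 0.7120 = 1.287/0.7120 = 1.808 d.
L(t_c) = L₀ e^(−k_d t_c) = 53.0 × 0.6791 = 35.99 mg/L, and at the critical point k_r D_c = k_d L, so D_c = (0.214/0.926) × 35.99 = 8.318 mg/L.
Minimum DO = C_s − D_c = 9.12 − 8.318 = 0.8019 mg/L.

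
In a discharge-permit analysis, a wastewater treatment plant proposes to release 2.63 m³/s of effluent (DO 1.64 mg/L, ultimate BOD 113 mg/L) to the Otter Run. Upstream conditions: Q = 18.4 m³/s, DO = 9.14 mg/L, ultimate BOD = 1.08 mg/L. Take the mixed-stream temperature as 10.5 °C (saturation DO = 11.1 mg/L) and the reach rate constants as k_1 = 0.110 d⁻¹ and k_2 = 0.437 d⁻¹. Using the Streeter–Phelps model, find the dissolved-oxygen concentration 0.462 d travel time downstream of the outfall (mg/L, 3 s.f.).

DO ≈ 8.06 mg/L

Mixed DO = (18.4×9.14 + 2.63×1.64)/(18.4+2.63) = 172.5/21.03 = 8.202 mg/L.
Mixed L₀ = (18.4×1.08 + 2.63×113)/(21.03) = 317.1/21.03 = 15.08 mg/L.
Initial deficit D₀ = C_s − DO₀ = 11.1 − 8.202 = 2.898 mg/L.
D(0.462) = [0.110×15.08/(0.437−0.110)](e^(−0.110×0.462) − e^(−0.437×0.462)) + 2.898 e^(−0.437×0.462)
= 5.072 × (0.9504 − 0.8172) + 2.898 × 0.8172 = 3.044 mg/L.
DO = 11.1 − 3.044 = 8.056 mg/L.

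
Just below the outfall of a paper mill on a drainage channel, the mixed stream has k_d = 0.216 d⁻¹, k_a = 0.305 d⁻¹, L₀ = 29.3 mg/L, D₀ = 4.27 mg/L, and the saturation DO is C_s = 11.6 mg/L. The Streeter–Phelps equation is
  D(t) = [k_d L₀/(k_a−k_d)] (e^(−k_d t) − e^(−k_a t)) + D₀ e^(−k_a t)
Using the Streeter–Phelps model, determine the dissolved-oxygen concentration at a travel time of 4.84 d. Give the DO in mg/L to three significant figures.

DO ≈ 1.88 mg/L

k_d L₀/(k_a−k_d) = 0.216×29.3/(0.305−0.216) = 6.329/0.08900 = 71.11 mg/L.
e^(−k_d t) = e^(−0.216×4.840) = 0.3515; e^(−k_a t) = e^(−0.305×4.840) = 0.2285.
D = 71.11 × (0.3515 − 0.2285) + 4.27 × 0.2285 = 8.749 + 0.9757 = 9.725 mg/L.
DO = C_s − D = 11.6 − 9.725 = 1.875 mg/L.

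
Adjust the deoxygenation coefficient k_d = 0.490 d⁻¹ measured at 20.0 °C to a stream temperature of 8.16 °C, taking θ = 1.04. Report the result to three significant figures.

k_d(T₂) = k_d(T₁) · θ^(T₂−T₁) = 0.490 × 1.04^(8.16−20.0)
= 0.490 × 1.04^-11.8 = 0.490 × 0.6285 = 0.3080 d⁻¹.

k_d ≈ 0.308 d⁻¹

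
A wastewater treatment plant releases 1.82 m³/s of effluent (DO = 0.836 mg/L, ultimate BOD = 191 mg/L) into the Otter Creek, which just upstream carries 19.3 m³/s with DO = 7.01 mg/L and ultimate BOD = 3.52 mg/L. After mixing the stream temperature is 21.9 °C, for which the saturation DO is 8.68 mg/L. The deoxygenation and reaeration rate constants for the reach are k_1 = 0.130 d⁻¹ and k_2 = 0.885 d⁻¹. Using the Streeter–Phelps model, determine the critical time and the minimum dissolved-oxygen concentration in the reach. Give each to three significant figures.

t_c ≈ 1.15 d; minimum DO ≈ 6.19 mg/L

Mixed DO = (19.3×7.01 + 1.82×0.836)/(19.3+1.82) = 136.8/21.12 = 6.478 mg/L.
Mixed L₀ = (19.3×3.52 + 1.82×191)/(21.12) = 415.6/21.12 = 19.68 mg/L.
Initial deficit D₀ = C_s − DO₀ = 8.68 − 6.478 = 2.202 mg/L.
t_c = (1/0.7550) ln[(0.885/0.130)(1 − 2.202×0.7550/(0.130×19.68))] = 1.325 × ln(2.383) = 1.150 d.
D_c = (0.130/0.885) × 19.68 × e^(−0.130×1.150) = 0.1469 × 19.68 × 0.8611 = 2.489 mg/L.
Minimum DO = 8.68 − 2.489 = 6.191 mg/L.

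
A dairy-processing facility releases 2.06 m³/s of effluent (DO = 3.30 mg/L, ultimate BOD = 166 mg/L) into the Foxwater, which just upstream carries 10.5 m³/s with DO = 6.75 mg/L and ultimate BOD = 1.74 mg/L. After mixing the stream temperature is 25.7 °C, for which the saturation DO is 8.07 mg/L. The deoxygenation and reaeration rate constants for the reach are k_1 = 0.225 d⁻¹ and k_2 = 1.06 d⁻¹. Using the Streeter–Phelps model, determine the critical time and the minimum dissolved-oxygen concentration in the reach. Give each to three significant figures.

t_c ≈ 1.52 d; minimum DO ≈ 3.75 mg/L

Mixed DO = (10.5×6.75 + 2.06×3.30)/(10.5+2.06) = 77.67/12.56 = 6.184 mg/L.
Mixed L₀ = (10.5×1.74 + 2.06×166)/(12.56) = 360.2/12.56 = 28.68 mg/L.
Initial deficit D₀ = C_s − DO₀ = 8.07 − 6.184 = 1.886 mg/L.
t_c = (1/0.8350) ln[(1.06/0.225)(1 − 1.886×0.8350/(0.225×28.68))] = 1.198 × ln(3.562) = 1.521 d.
D_c = (0.225/1.06) × 28.68 × e^(−0.225×1.521) = 0.2123 × 28.68 × 0.7102 = 4.323 mg/L.
Minimum DO = 8.07 − 4.323 = 3.747 mg/L.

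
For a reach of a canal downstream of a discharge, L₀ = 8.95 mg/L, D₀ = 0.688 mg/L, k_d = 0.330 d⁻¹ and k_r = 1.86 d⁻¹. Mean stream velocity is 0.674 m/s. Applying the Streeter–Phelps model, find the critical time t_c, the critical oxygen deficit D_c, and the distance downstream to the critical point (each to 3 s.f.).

With k_r/k_d = 5.636 and 1 − D₀(k_r−k_d)/(k_d L₀) = 0.6436,
t_c = ln(5.636 × 0.6436) / (1.86 − 0.330) = ln(3.628) / 1.530 = 1.289/1.530 = 0.8422 d.
D_c = (k_d/k_r) L₀ e^(−k_d t_c) = (0.330/1.86) × 8.95 × e^(−0.330×0.8422) = 0.1774 × 8.95 × 0.7574 = 1.203 mg/L.
x_c = v t_c = 0.674 m/s × 0.8422 d × 86400 s/d = 49040 m ≈ 49.0 km.

t_c ≈ 0.842 d; D_c ≈ 1.20 mg/L; x_c ≈ 49.0 km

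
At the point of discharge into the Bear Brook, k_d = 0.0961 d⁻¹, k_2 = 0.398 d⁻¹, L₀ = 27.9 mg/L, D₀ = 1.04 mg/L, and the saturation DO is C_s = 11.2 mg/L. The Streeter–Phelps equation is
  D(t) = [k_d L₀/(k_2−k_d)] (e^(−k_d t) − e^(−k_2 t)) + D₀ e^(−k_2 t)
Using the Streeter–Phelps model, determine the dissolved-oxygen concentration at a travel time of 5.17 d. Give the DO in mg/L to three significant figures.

k_d L₀/(k_2−k_d) = 0.0961×27.9/(0.398−0.0961) = 2.681/0.3019 = 8.881 mg/L.
e^(−k_d t) = e^(−0.0961×5.170) = 0.6085; e^(−k_2 t) = e^(−0.398×5.170) = 0.1278.
D = 8.881 × (0.6085 − 0.1278) + 1.04 × 0.1278 = 4.269 + 0.1329 = 4.402 mg/L.
DO = C_s − D = 11.2 − 4.402 = 6.798 mg/L.

DO ≈ 6.80 mg/L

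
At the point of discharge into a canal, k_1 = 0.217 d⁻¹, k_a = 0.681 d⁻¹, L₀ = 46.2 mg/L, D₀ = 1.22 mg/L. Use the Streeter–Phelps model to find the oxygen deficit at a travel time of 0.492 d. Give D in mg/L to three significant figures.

k_1 L₀/(k_a−k_1) = 0.217×46.2/(0.681−0.217) = 10.03/0.4640 = 21.61 mg/L.
e^(−k_1 t) = e^(−0.217×0.4920) = 0.8987; e^(−k_a t) = e^(−0.681×0.4920) = 0.7153.
D = 21.61 × (0.8987 − 0.7153) + 1.22 × 0.7153 = 3.963 + 0.8727 = 4.836 mg/L.

D ≈ 4.84 mg/L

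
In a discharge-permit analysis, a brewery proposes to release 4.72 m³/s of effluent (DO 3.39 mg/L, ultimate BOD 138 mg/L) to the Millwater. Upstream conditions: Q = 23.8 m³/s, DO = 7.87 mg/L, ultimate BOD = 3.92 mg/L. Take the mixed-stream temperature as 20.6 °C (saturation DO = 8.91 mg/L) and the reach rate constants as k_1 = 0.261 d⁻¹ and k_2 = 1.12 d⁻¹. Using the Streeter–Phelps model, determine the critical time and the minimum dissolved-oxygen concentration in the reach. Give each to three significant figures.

Mixed DO = (23.8×7.87 + 4.72×3.39)/(23.8+4.72) = 203.3/28.52 = 7.129 mg/L.
Mixed L₀ = (23.8×3.92 + 4.72×138)/(28.52) = 744.7/28.52 = 26.11 mg/L.
Initial deficit D₀ = C_s − DO₀ = 8.91 − 7.129 = 1.781 mg/L.
t_c = (1/0.8590) ln[(1.12/0.261)(1 − 1.781×0.8590/(0.261×26.11))] = 1.164 × ln(3.328) = 1.400 d.
D_c = (0.261/1.12) × 26.11 × e^(−0.261×1.400) = 0.2330 × 26.11 × 0.6940 = 4.223 mg/L.
Minimum DO = 8.91 − 4.223 = 4.687 mg/L.

t_c ≈ 1.40 d; minimum DO ≈ 4.69 mg/L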